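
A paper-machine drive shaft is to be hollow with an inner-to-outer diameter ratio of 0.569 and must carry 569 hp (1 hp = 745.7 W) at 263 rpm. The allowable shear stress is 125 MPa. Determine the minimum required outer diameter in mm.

ω = 2π·263/60 = 27.54 rad/s, so T = P/ω = 569×745.7 / 27.54 = 15410 N·m.
For a hollow shaft with d_i/d_o = 0.569: τ_max = 16T/(π d_o³ (1−k⁴)), so d_o = [16T/(π τ_allow (1−k⁴))]^(1/3) = [16·15410/(π·1.25×10^8·0.8952)]^(1/3) = 0.08884 m.

88.8 mm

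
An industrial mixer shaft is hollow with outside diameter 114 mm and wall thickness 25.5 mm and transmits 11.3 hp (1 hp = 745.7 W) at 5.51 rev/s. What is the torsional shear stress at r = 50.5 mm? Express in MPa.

ω = 2π·5.51 = 34.62 rad/s, so T = P/ω = 11.3×745.7 / 34.62 = 243.4 N·m.
J = π(d_o⁴ − d_i⁴)/32 = π(0.114⁴ − 0.0630⁴)/32 = 1.503×10^-5 m⁴.
Shear stress varies linearly with radius: τ = T·r/J = 243.4 × 0.0505 / 1.503×10^-5 = 8.175×10^5 Pa.

0.818 MPa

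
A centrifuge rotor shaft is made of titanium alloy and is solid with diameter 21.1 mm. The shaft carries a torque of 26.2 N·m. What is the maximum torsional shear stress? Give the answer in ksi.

J = πd⁴/32 = π(0.0211)⁴/32 = 1.946×10^-8 m⁴.
τ_max = T·r/J = 26.20 × 0.0106 / 1.946×10^-8 = 1.420×10^7 Pa.

2.06 ksi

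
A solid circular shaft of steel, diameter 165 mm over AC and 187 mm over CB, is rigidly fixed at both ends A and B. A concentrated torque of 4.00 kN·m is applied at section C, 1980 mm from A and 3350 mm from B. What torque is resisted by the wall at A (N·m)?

Compatibility: T_A·a/J_AC = T_B·b/J_CB with T_A + T_B = T₀.
J_AC = 7.28×10^-5 m⁴, J_CB = 1.20×10^-4 m⁴, so T_A = T₀·(J_AC/a)/((J_AC/a)+(J_CB/b)) = 2025 N·m, T_B = 1975 N·m.

2030 N·m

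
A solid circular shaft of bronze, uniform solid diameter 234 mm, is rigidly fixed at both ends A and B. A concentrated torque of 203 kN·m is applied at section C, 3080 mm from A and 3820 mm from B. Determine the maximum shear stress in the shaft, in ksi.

With uniform GJ and both ends fixed, compatibility θ_AC = θ_CB gives T_A·a = T_B·b, together with T_A + T_B = T₀.
T_A = T₀·b/(a+b) = 203000·3820/6900 = 112400 N·m; T_B = 90610 N·m.
τ in each portion: τ_AC = 4.47×10^7 Pa, τ_CB = 3.60×10^7 Pa; maximum is in AC.
τ_max = T_AC·r/J = 112400·0.117/2.94×10^-4 = 4.467×10^7 Pa.

6.48 ksi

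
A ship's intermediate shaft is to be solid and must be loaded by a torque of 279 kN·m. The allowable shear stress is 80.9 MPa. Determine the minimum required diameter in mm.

For a solid shaft τ_max = 16T/(πd³), so d = (16T/(π τ_allow))^(1/3) = (16·279000/(π·8.09×10^7))^(1/3) = 0.2599 m.

260 mm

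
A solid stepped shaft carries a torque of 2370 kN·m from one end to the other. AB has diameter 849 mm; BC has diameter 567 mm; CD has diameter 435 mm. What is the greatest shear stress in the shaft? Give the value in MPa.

147 MPa

Under the same torque, τ_max = 16T/(πd³) is largest where d is smallest — segment CD (d = 435 mm).
τ_max = 16·2.370e6/(π·(0.435)³) = 1.466×10^8 Pa.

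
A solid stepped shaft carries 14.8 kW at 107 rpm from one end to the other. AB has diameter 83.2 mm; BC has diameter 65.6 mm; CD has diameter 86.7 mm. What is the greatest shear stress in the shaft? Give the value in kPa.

23800 kPa

ω = 2π·107/60 = 11.21 rad/s, so T = P/ω = 14.8×10³ / 11.21 = 1321 N·m.
Under the same torque, τ_max = 16T/(πd³) is largest where d is smallest — segment BC (d = 65.6 mm).
τ_max = 16·1321/(π·(0.0656)³) = 2.383×10^7 Pa.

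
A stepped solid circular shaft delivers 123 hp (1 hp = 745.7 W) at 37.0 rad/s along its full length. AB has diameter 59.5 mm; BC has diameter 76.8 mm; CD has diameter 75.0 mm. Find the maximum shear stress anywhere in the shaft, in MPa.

59.9 MPa

ω = 37.0 rad/s, so T = P/ω = 123×745.7 / 37.00 = 2479 N·m.
Under the same torque, τ_max = 16T/(πd³) is largest where d is smallest — segment AB (d = 59.5 mm).
τ_max = 16·2479/(π·(0.0595)³) = 5.994×10^7 Pa.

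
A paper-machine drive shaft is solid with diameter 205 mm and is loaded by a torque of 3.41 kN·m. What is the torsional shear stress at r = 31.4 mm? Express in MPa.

J = πd⁴/32 = π(0.205)⁴/32 = 1.734×10^-4 m⁴.
Shear stress varies linearly with radius: τ = T·r/J = 3410 × 0.0314 / 1.734×10^-4 = 6.175×10^5 Pa.

0.618 MPa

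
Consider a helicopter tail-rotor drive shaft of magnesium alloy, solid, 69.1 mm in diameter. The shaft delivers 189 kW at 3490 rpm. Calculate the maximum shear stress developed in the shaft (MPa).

ω = 2π·3490/60 = 365.5 rad/s, so T = P/ω = 189×10³ / 365.5 = 517.1 N·m.
J = πd⁴/32 = π(0.0691)⁴/32 = 2.238×10^-6 m⁴.
τ_max = T·r/J = 517.1 × 0.0345 / 2.238×10^-6 = 7.983×10^6 Pa.

7.98 MPa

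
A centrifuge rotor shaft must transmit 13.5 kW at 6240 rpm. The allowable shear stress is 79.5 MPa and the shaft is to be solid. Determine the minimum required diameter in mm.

11.0 mm

ω = 2π·6240/60 = 653.5 rad/s, so T = P/ω = 13.5×10³ / 653.5 = 20.66 N·m.
For a solid shaft τ_max = 16T/(πd³), so d = (16T/(π τ_allow))^(1/3) = (16·20.66/(π·7.95×10^7))^(1/3) = 0.01098 m.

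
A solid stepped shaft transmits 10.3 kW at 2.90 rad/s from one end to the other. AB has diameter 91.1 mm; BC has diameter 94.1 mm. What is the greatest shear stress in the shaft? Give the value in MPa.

ω = 2.90 rad/s, so T = P/ω = 10.3×10³ / 2.900 = 3552 N·m.
Under the same torque, τ_max = 16T/(πd³) is largest where d is smallest — segment AB (d = 91.1 mm).
τ_max = 16·3552/(π·(0.0911)³) = 2.393×10^7 Pa.

23.9 MPa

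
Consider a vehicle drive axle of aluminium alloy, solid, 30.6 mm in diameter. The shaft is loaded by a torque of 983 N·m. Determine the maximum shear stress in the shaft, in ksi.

J = πd⁴/32 = π(0.0306)⁴/32 = 8.608×10^-8 m⁴.
τ_max = T·r/J = 983.0 × 0.0153 / 8.608×10^-8 = 1.747×10^8 Pa.

25.3 ksi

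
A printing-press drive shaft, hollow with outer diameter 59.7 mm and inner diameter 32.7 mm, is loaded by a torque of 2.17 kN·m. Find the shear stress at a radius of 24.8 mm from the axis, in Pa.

4.74e7 Pa

J = π(d_o⁴ − d_i⁴)/32 = π(0.0597⁴ − 0.0327⁴)/32 = 1.135×10^-6 m⁴.
Shear stress varies linearly with radius: τ = T·r/J = 2170 × 0.0248 / 1.135×10^-6 = 4.742×10^7 Pa.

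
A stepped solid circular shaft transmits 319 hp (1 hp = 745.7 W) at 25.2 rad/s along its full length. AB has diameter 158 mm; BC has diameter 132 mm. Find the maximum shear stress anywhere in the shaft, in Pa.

ω = 25.2 rad/s, so T = P/ω = 319×745.7 / 25.20 = 9440 N·m.
Under the same torque, τ_max = 16T/(πd³) is largest where d is smallest — segment BC (d = 132 mm).
τ_max = 16·9440/(π·(0.132)³) = 2.090×10^7 Pa.

2.09e7 Pa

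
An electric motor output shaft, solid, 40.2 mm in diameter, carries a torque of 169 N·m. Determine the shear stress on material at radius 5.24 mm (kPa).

J = πd⁴/32 = π(0.0402)⁴/32 = 2.564×10^-7 m⁴.
Shear stress varies linearly with radius: τ = T·r/J = 169.0 × 0.00524 / 2.564×10^-7 = 3.454×10^6 Pa.

3450 kPa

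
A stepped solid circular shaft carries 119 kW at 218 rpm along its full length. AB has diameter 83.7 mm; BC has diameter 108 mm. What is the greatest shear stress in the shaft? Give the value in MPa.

ω = 2π·218/60 = 22.83 rad/s, so T = P/ω = 119×10³ / 22.83 = 5213 N·m.
Under the same torque, τ_max = 16T/(πd³) is largest where d is smallest — segment AB (d = 83.7 mm).
τ_max = 16·5213/(π·(0.0837)³) = 4.527×10^7 Pa.

45.3 MPa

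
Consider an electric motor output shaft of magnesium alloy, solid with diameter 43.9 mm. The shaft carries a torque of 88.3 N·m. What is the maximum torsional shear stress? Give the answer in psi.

771 psi

J = πd⁴/32 = π(0.0439)⁴/32 = 3.646×10^-7 m⁴.
τ_max = T·r/J = 88.30 × 0.0220 / 3.646×10^-7 = 5.315×10^6 Pa.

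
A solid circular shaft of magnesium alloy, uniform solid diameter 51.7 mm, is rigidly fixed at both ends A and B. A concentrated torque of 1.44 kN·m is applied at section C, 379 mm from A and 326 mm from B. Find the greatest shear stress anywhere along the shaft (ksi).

With uniform GJ and both ends fixed, compatibility θ_AC = θ_CB gives T_A·a = T_B·b, together with T_A + T_B = T₀.
T_A = T₀·b/(a+b) = 1440·326/705.0 = 665.9 N·m; T_B = 774.1 N·m.
τ in each portion: τ_AC = 2.45×10^7 Pa, τ_CB = 2.85×10^7 Pa; maximum is in CB.
τ_max = T_CB·r/J = 774.1·0.0259/7.01×10^-7 = 2.853×10^7 Pa.

4.14 ksi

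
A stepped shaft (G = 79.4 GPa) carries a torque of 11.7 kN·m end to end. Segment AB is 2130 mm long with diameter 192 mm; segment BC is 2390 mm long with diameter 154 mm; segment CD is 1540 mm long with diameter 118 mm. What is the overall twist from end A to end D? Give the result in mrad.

J_AB = π(0.192)⁴/32 = 1.33×10^-4 m⁴; J_BC = π(0.154)⁴/32 = 5.52×10^-5 m⁴; J_CD = π(0.118)⁴/32 = 1.90×10^-5 m⁴.
θ = (T/G)·Σ L_i/J_i = (11700/79.4×10⁹)·(2.13/1.33×10^-4 + 2.39/5.52×10^-5 + 1.54/1.90×10^-5) = 0.02065 rad.

20.7 mrad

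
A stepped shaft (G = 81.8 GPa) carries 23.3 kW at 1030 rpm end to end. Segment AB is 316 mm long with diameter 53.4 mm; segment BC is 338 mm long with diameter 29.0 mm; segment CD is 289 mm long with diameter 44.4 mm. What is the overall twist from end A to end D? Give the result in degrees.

ω = 2π·1030/60 = 107.9 rad/s, so T = P/ω = 23.3×10³ / 107.9 = 216.0 N·m.
J_AB = π(0.0534)⁴/32 = 7.98×10^-7 m⁴; J_BC = π(0.0290)⁴/32 = 6.94×10^-8 m⁴; J_CD = π(0.0444)⁴/32 = 3.82×10^-7 m⁴.
θ = (T/G)·Σ L_i/J_i = (216.0/81.8×10⁹)·(0.316/7.98×10^-7 + 0.338/6.94×10^-8 + 0.289/3.82×10^-7) = 0.01590 rad.

0.911°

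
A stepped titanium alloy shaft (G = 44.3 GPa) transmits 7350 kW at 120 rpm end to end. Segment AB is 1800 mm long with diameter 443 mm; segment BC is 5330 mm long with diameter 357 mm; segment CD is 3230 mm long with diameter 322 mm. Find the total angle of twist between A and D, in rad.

ω = 2π·120/60 = 12.57 rad/s, so T = P/ω = 7350×10³ / 12.57 = 584900 N·m.
J_AB = π(0.443)⁴/32 = 3.78×10^-3 m⁴; J_BC = π(0.357)⁴/32 = 1.59×10^-3 m⁴; J_CD = π(0.322)⁴/32 = 1.06×10^-3 m⁴.
θ = (T/G)·Σ L_i/J_i = (584900/44.3×10⁹)·(1.80/3.78×10^-3 + 5.33/1.59×10^-3 + 3.23/1.06×10^-3) = 0.09082 rad.

0.0908 rad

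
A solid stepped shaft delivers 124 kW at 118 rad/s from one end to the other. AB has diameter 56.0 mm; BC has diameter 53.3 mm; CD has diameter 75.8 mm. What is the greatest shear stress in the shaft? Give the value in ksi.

5.13 ksi

ω = 118 rad/s, so T = P/ω = 124×10³ / 118.0 = 1051 N·m.
Under the same torque, τ_max = 16T/(πd³) is largest where d is smallest — segment BC (d = 53.3 mm).
τ_max = 16·1051/(π·(0.0533)³) = 3.535×10^7 Pa.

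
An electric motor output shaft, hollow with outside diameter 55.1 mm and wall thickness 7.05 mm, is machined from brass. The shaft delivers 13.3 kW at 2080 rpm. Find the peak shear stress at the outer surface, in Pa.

ω = 2π·2080/60 = 217.8 rad/s, so T = P/ω = 13.3×10³ / 217.8 = 61.06 N·m.
J = π(d_o⁴ − d_i⁴)/32 = π(0.0551⁴ − 0.0410⁴)/32 = 6.275×10^-7 m⁴.
τ_max = T·r/J = 61.06 × 0.0276 / 6.275×10^-7 = 2.681×10^6 Pa.

2.68e6 Pa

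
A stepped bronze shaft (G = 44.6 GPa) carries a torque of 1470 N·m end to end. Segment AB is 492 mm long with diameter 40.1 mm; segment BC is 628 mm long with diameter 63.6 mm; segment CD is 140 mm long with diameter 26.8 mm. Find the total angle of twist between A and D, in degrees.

9.62°

J_AB = π(0.0401)⁴/32 = 2.54×10^-7 m⁴; J_BC = π(0.0636)⁴/32 = 1.61×10^-6 m⁴; J_CD = π(0.0268)⁴/32 = 5.06×10^-8 m⁴.
θ = (T/G)·Σ L_i/J_i = (1470/44.6×10⁹)·(0.492/2.54×10^-7 + 0.628/1.61×10^-6 + 0.140/5.06×10^-8) = 0.1679 rad.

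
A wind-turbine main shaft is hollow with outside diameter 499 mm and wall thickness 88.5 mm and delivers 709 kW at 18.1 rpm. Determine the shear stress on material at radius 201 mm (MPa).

ω = 2π·18.1/60 = 1.895 rad/s, so T = P/ω = 709×10³ / 1.895 = 374100 N·m.
J = π(d_o⁴ − d_i⁴)/32 = π(0.499⁴ − 0.322⁴)/32 = 5.032×10^-3 m⁴.
Shear stress varies linearly with radius: τ = T·r/J = 374100 × 0.201 / 5.032×10^-3 = 1.494×10^7 Pa.

14.9 MPa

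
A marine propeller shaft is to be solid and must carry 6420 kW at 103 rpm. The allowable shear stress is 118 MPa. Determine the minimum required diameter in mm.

ω = 2π·103/60 = 10.79 rad/s, so T = P/ω = 6420×10³ / 10.79 = 595200 N·m.
For a solid shaft τ_max = 16T/(πd³), so d = (16T/(π τ_allow))^(1/3) = (16·595200/(π·1.18×10^8))^(1/3) = 0.2951 m.

295 mm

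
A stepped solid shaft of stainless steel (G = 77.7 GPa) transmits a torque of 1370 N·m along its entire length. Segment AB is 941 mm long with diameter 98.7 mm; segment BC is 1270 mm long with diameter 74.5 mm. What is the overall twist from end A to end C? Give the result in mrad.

J_AB = π(0.0987)⁴/32 = 9.32×10^-6 m⁴; J_BC = π(0.0745)⁴/32 = 3.02×10^-6 m⁴.
θ = (T/G)·Σ L_i/J_i = (1370/77.7×10⁹)·(0.941/9.32×10^-6 + 1.27/3.02×10^-6) = 9.185×10^-3 rad.

9.19 mrad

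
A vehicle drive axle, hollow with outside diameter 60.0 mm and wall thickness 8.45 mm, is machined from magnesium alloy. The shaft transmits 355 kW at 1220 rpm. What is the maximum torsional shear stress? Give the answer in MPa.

ω = 2π·1220/60 = 127.8 rad/s, so T = P/ω = 355×10³ / 127.8 = 2779 N·m.
J = π(d_o⁴ − d_i⁴)/32 = π(0.0600⁴ − 0.0431⁴)/32 = 9.336×10^-7 m⁴.
τ_max = T·r/J = 2779 × 0.0300 / 9.336×10^-7 = 8.929×10^7 Pa.

89.3 MPa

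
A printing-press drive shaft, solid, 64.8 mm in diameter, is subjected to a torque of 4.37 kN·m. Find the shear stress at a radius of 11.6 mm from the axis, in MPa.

29.3 MPa

J = πd⁴/32 = π(0.0648)⁴/32 = 1.731×10^-6 m⁴.
Shear stress varies linearly with radius: τ = T·r/J = 4370 × 0.0116 / 1.731×10^-6 = 2.928×10^7 Pa.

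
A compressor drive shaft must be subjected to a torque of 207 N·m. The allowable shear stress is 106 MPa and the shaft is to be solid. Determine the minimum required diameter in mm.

21.5 mm

For a solid shaft τ_max = 16T/(πd³), so d = (16T/(π τ_allow))^(1/3) = (16·207.0/(π·1.06×10^8))^(1/3) = 0.02151 m.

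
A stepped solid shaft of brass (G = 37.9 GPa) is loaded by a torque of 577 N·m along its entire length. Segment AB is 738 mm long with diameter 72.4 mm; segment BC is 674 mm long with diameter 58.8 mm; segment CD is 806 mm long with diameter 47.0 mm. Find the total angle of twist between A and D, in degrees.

2.21°

J_AB = π(0.0724)⁴/32 = 2.70×10^-6 m⁴; J_BC = π(0.0588)⁴/32 = 1.17×10^-6 m⁴; J_CD = π(0.0470)⁴/32 = 4.79×10^-7 m⁴.
θ = (T/G)·Σ L_i/J_i = (577.0/37.9×10⁹)·(0.738/2.70×10^-6 + 0.674/1.17×10^-6 + 0.806/4.79×10^-7) = 0.03852 rad.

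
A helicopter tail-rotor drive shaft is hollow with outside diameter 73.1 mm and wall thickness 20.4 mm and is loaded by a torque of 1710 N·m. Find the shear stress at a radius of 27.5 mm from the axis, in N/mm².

J = π(d_o⁴ − d_i⁴)/32 = π(0.0731⁴ − 0.0323⁴)/32 = 2.696×10^-6 m⁴.
Shear stress varies linearly with radius: τ = T·r/J = 1710 × 0.0275 / 2.696×10^-6 = 1.744×10^7 Pa.

17.4 N/mm²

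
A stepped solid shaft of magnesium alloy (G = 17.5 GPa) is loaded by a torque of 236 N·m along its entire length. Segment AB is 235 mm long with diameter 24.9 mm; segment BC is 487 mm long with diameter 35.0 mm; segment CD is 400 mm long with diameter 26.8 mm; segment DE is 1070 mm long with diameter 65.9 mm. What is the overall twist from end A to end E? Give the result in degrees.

J_AB = π(0.0249)⁴/32 = 3.77×10^-8 m⁴; J_BC = π(0.0350)⁴/32 = 1.47×10^-7 m⁴; J_CD = π(0.0268)⁴/32 = 5.06×10^-8 m⁴; J_DE = π(0.0659)⁴/32 = 1.85×10^-6 m⁴.
θ = (T/G)·Σ L_i/J_i = (236.0/17.5×10⁹)·(0.235/3.77×10^-8 + 0.487/1.47×10^-7 + 0.400/5.06×10^-8 + 1.07/1.85×10^-6) = 0.2429 rad.

13.9°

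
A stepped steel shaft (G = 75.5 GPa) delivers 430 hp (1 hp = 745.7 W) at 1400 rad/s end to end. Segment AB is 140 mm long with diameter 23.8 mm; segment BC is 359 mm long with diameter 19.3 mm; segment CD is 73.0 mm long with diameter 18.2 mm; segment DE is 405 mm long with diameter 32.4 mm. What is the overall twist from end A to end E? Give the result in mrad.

ω = 1400 rad/s, so T = P/ω = 430×745.7 / 1400 = 229.0 N·m.
J_AB = π(0.0238)⁴/32 = 3.15×10^-8 m⁴; J_BC = π(0.0193)⁴/32 = 1.36×10^-8 m⁴; J_CD = π(0.0182)⁴/32 = 1.08×10^-8 m⁴; J_DE = π(0.0324)⁴/32 = 1.08×10^-7 m⁴.
θ = (T/G)·Σ L_i/J_i = (229.0/75.5×10⁹)·(0.140/3.15×10^-8 + 0.359/1.36×10^-8 + 0.0730/1.08×10^-8 + 0.405/1.08×10^-7) = 0.1253 rad.

125 mrad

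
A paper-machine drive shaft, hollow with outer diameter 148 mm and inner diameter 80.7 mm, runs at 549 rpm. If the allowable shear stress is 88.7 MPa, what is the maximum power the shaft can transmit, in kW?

J = π(d_o⁴ − d_i⁴)/32 = π(0.148⁴ − 0.0807⁴)/32 = 4.294×10^-5 m⁴.
T_max = τ_allow·J/r = 8.87×10^7 × 4.294×10^-5 / 0.0740 = 51470 N·m.
ω = 2π·549/60 = 57.49 rad/s, so P_max = T_max·ω = 2.959×10^6 W.

2960 kW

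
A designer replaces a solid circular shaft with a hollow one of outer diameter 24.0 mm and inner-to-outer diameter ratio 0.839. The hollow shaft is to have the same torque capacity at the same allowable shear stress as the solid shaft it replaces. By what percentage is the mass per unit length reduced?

Equal τ_max and T ⇒ the solid shaft needs d_s³ = d_o³(1−k⁴), so d_s = 24.0·(1−0.839⁴)^(1/3) = 19.11 mm.
Area ratio A_h/A_s = d_o²(1−k²)/d_s² = (1−k²)/(1−k⁴)^(2/3) = 0.4672.
Mass saving = 1 − 0.4672 = 53.3 %.

53.3 %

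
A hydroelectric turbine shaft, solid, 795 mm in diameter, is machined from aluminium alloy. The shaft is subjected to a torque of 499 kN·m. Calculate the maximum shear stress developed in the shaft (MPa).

5.06 MPa

J = πd⁴/32 = π(0.795)⁴/32 = 0.03922 m⁴.
τ_max = T·r/J = 499000 × 0.398 / 0.03922 = 5.058×10^6 Pa.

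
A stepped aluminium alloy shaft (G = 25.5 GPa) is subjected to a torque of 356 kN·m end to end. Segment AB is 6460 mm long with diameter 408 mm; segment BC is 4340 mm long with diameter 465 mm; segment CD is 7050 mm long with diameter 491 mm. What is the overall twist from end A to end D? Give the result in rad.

0.0636 rad

J_AB = π(0.408)⁴/32 = 2.72×10^-3 m⁴; J_BC = π(0.465)⁴/32 = 4.59×10^-3 m⁴; J_CD = π(0.491)⁴/32 = 5.71×10^-3 m⁴.
θ = (T/G)·Σ L_i/J_i = (356000/25.5×10⁹)·(6.46/2.72×10^-3 + 4.34/4.59×10^-3 + 7.05/5.71×10^-3) = 0.06360 rad.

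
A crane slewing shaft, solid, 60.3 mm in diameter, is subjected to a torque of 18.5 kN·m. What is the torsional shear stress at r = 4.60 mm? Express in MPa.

J = πd⁴/32 = π(0.0603)⁴/32 = 1.298×10^-6 m⁴.
Shear stress varies linearly with radius: τ = T·r/J = 18500 × 0.00460 / 1.298×10^-6 = 6.556×10^7 Pa.

65.6 MPa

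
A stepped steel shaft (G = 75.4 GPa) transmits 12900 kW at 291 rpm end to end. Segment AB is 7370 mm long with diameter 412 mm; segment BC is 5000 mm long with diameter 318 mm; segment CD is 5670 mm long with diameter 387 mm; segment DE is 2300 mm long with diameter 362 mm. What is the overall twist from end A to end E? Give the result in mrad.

ω = 2π·291/60 = 30.47 rad/s, so T = P/ω = 12900×10³ / 30.47 = 423300 N·m.
J_AB = π(0.412)⁴/32 = 2.83×10^-3 m⁴; J_BC = π(0.318)⁴/32 = 1.00×10^-3 m⁴; J_CD = π(0.387)⁴/32 = 2.20×10^-3 m⁴; J_DE = π(0.362)⁴/32 = 1.69×10^-3 m⁴.
θ = (T/G)·Σ L_i/J_i = (423300/75.4×10⁹)·(7.37/2.83×10^-3 + 5.00/1.00×10^-3 + 5.67/2.20×10^-3 + 2.30/1.69×10^-3) = 0.06470 rad.

64.7 mrad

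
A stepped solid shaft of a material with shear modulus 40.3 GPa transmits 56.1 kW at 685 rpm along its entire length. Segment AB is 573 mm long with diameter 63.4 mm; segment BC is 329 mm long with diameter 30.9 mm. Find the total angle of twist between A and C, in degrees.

ω = 2π·685/60 = 71.73 rad/s, so T = P/ω = 56.1×10³ / 71.73 = 782.1 N·m.
J_AB = π(0.0634)⁴/32 = 1.59×10^-6 m⁴; J_BC = π(0.0309)⁴/32 = 8.95×10^-8 m⁴.
θ = (T/G)·Σ L_i/J_i = (782.1/40.3×10⁹)·(0.573/1.59×10^-6 + 0.329/8.95×10^-8) = 0.07834 rad.

4.49°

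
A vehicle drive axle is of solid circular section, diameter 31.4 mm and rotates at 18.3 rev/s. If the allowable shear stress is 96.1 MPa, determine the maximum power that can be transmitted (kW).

J = πd⁴/32 = π(0.0314)⁴/32 = 9.544×10^-8 m⁴.
T_max = τ_allow·J/r = 9.61×10^7 × 9.544×10^-8 / 0.0157 = 584.2 N·m.
ω = 2π·18.3 = 115.0 rad/s, so P_max = T_max·ω = 6.717×10^4 W.

67.2 kW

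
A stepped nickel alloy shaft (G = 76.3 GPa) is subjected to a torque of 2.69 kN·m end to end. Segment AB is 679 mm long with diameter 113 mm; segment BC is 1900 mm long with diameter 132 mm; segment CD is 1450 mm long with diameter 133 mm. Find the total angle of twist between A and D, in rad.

J_AB = π(0.113)⁴/32 = 1.60×10^-5 m⁴; J_BC = π(0.132)⁴/32 = 2.98×10^-5 m⁴; J_CD = π(0.133)⁴/32 = 3.07×10^-5 m⁴.
θ = (T/G)·Σ L_i/J_i = (2690/76.3×10⁹)·(0.679/1.60×10^-5 + 1.90/2.98×10^-5 + 1.45/3.07×10^-5) = 5.407×10^-3 rad.

0.00541 rad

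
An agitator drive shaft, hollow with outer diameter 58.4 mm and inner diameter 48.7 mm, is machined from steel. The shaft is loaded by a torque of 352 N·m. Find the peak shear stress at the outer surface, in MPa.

J = π(d_o⁴ − d_i⁴)/32 = π(0.0584⁴ − 0.0487⁴)/32 = 5.897×10^-7 m⁴.
τ_max = T·r/J = 352.0 × 0.0292 / 5.897×10^-7 = 1.743×10^7 Pa.

17.4 MPa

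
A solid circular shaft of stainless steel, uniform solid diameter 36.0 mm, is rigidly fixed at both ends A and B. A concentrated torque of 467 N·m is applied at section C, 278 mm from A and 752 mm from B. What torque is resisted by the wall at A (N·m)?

341 N·m

With uniform GJ and both ends fixed, compatibility θ_AC = θ_CB gives T_A·a = T_B·b, together with T_A + T_B = T₀.
T_A = T₀·b/(a+b) = 467.0·752/1030 = 341.0 N·m; T_B = 126.0 N·m.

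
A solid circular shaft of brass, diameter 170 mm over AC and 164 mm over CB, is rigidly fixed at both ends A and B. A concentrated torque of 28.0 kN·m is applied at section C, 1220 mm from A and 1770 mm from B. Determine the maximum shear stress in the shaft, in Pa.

Compatibility: T_A·a/J_AC = T_B·b/J_CB with T_A + T_B = T₀.
J_AC = 8.20×10^-5 m⁴, J_CB = 7.10×10^-5 m⁴, so T_A = T₀·(J_AC/a)/((J_AC/a)+(J_CB/b)) = 17530 N·m, T_B = 10470 N·m.
τ in each portion: τ_AC = 1.82×10^7 Pa, τ_CB = 1.21×10^7 Pa; maximum is in AC.
τ_max = T_AC·r/J = 17530·0.0850/8.20×10^-5 = 1.818×10^7 Pa.

1.82e7 Pa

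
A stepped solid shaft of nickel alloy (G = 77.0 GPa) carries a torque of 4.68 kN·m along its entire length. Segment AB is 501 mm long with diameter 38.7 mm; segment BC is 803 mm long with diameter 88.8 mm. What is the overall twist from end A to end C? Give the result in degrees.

8.38°

J_AB = π(0.0387)⁴/32 = 2.20×10^-7 m⁴; J_BC = π(0.0888)⁴/32 = 6.10×10^-6 m⁴.
θ = (T/G)·Σ L_i/J_i = (4680/77.0×10⁹)·(0.501/2.20×10^-7 + 0.803/6.10×10^-6) = 0.1463 rad.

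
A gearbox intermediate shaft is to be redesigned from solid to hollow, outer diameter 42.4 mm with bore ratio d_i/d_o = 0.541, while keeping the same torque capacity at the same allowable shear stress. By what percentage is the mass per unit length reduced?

Equal τ_max and T ⇒ the solid shaft needs d_s³ = d_o³(1−k⁴), so d_s = 42.4·(1−0.541⁴)^(1/3) = 41.15 mm.
Area ratio A_h/A_s = d_o²(1−k²)/d_s² = (1−k²)/(1−k⁴)^(2/3) = 0.7508.
Mass saving = 1 − 0.7508 = 24.9 %.

24.9 %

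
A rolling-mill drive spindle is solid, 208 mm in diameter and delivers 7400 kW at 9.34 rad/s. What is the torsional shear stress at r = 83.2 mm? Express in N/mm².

359 N/mm²

ω = 9.34 rad/s, so T = P/ω = 7400×10³ / 9.340 = 792300 N·m.
J = πd⁴/32 = π(0.208)⁴/32 = 1.838×10^-4 m⁴.
Shear stress varies linearly with radius: τ = T·r/J = 792300 × 0.0832 / 1.838×10^-4 = 3.587×10^8 Pa.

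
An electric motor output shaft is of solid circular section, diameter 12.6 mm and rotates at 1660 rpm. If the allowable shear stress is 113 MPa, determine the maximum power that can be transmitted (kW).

J = πd⁴/32 = π(0.0126)⁴/32 = 2.474×10^-9 m⁴.
T_max = τ_allow·J/r = 1.13×10^8 × 2.474×10^-9 / 0.00630 = 44.38 N·m.
ω = 2π·1660/60 = 173.8 rad/s, so P_max = T_max·ω = 7715 W.

7.72 kW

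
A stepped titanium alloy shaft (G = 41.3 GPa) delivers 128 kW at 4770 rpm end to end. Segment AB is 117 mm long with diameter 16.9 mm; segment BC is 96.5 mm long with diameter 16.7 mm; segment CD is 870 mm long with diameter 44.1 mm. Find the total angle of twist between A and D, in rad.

ω = 2π·4770/60 = 499.5 rad/s, so T = P/ω = 128×10³ / 499.5 = 256.2 N·m.
J_AB = π(0.0169)⁴/32 = 8.01×10^-9 m⁴; J_BC = π(0.0167)⁴/32 = 7.64×10^-9 m⁴; J_CD = π(0.0441)⁴/32 = 3.71×10^-7 m⁴.
θ = (T/G)·Σ L_i/J_i = (256.2/41.3×10⁹)·(0.117/8.01×10^-9 + 0.0965/7.64×10^-9 + 0.870/3.71×10^-7) = 0.1836 rad.

0.184 rad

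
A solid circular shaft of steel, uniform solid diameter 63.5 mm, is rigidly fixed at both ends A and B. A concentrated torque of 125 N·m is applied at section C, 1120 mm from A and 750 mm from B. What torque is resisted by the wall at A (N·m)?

With uniform GJ and both ends fixed, compatibility θ_AC = θ_CB gives T_A·a = T_B·b, together with T_A + T_B = T₀.
T_A = T₀·b/(a+b) = 125.0·750/1870 = 50.13 N·m; T_B = 74.87 N·m.

50.1 N·m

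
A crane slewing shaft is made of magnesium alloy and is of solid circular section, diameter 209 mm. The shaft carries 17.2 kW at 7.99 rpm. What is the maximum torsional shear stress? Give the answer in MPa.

ω = 2π·7.99/60 = 0.8367 rad/s, so T = P/ω = 17.2×10³ / 0.8367 = 20560 N·m.
J = πd⁴/32 = π(0.209)⁴/32 = 1.873×10^-4 m⁴.
τ_max = T·r/J = 20560 × 0.104 / 1.873×10^-4 = 1.147×10^7 Pa.

11.5 MPa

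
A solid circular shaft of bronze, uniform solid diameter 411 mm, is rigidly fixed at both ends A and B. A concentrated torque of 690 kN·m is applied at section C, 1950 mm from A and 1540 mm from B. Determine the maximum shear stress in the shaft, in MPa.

28.3 MPa

With uniform GJ and both ends fixed, compatibility θ_AC = θ_CB gives T_A·a = T_B·b, together with T_A + T_B = T₀.
T_A = T₀·b/(a+b) = 690000·1540/3490 = 304500 N·m; T_B = 385500 N·m.
τ in each portion: τ_AC = 2.23×10^7 Pa, τ_CB = 2.83×10^7 Pa; maximum is in CB.
τ_max = T_CB·r/J = 385500·0.205/2.80×10^-3 = 2.828×10^7 Pa.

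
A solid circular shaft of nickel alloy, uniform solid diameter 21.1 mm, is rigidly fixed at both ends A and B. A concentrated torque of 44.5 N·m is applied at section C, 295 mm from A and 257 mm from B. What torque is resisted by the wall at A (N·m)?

20.7 N·m

With uniform GJ and both ends fixed, compatibility θ_AC = θ_CB gives T_A·a = T_B·b, together with T_A + T_B = T₀.
T_A = T₀·b/(a+b) = 44.50·257/552.0 = 20.72 N·m; T_B = 23.78 N·m.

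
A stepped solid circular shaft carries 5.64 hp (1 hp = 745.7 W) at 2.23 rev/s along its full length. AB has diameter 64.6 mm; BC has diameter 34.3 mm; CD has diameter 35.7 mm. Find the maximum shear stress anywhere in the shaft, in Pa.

3.79e7 Pa

ω = 2π·2.23 = 14.01 rad/s, so T = P/ω = 5.64×745.7 / 14.01 = 300.2 N·m.
Under the same torque, τ_max = 16T/(πd³) is largest where d is smallest — segment BC (d = 34.3 mm).
τ_max = 16·300.2/(π·(0.0343)³) = 3.788×10^7 Pa.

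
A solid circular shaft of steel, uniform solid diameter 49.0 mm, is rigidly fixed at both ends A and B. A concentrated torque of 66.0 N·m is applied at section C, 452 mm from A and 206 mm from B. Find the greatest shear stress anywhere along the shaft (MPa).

With uniform GJ and both ends fixed, compatibility θ_AC = θ_CB gives T_A·a = T_B·b, together with T_A + T_B = T₀.
T_A = T₀·b/(a+b) = 66.00·206/658.0 = 20.66 N·m; T_B = 45.34 N·m.
τ in each portion: τ_AC = 8.94×10^5 Pa, τ_CB = 1.96×10^6 Pa; maximum is in CB.
τ_max = T_CB·r/J = 45.34·0.0245/5.66×10^-7 = 1.963×10^6 Pa.

1.96 MPa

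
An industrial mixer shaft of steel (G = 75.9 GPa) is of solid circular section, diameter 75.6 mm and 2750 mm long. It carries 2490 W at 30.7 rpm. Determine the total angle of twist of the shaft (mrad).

8.75 mrad

ω = 2π·30.7/60 = 3.215 rad/s, so T = P/ω = 2490 / 3.215 = 774.5 N·m.
J = πd⁴/32 = π(0.0756)⁴/32 = 3.207×10^-6 m⁴.
θ = T·L/(G·J) = 774.5 × 2.75 / (75.9×10⁹ × 3.207×10^-6) = 8.751×10^-3 rad.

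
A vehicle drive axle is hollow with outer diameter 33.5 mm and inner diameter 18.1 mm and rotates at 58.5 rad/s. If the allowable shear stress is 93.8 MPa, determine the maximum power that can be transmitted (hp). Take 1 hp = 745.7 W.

49.7 hp

J = π(d_o⁴ − d_i⁴)/32 = π(0.0335⁴ − 0.0181⁴)/32 = 1.131×10^-7 m⁴.
T_max = τ_allow·J/r = 9.38×10^7 × 1.131×10^-7 / 0.0168 = 633.4 N·m.
ω = 58.5 rad/s, so P_max = T_max·ω = 3.705×10^4 W.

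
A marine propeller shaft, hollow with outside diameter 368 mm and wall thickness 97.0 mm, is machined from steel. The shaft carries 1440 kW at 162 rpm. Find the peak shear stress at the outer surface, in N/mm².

9.13 N/mm²

ω = 2π·162/60 = 16.96 rad/s, so T = P/ω = 1440×10³ / 16.96 = 84880 N·m.
J = π(d_o⁴ − d_i⁴)/32 = π(0.368⁴ − 0.174⁴)/32 = 1.711×10^-3 m⁴.
τ_max = T·r/J = 84880 × 0.184 / 1.711×10^-3 = 9.131×10^6 Pa.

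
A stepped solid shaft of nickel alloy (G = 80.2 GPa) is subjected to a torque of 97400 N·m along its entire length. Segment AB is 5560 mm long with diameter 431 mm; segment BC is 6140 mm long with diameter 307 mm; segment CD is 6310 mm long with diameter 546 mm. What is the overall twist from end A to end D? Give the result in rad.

0.0114 rad

J_AB = π(0.431)⁴/32 = 3.39×10^-3 m⁴; J_BC = π(0.307)⁴/32 = 8.72×10^-4 m⁴; J_CD = π(0.546)⁴/32 = 8.73×10^-3 m⁴.
θ = (T/G)·Σ L_i/J_i = (97400/80.2×10⁹)·(5.56/3.39×10^-3 + 6.14/8.72×10^-4 + 6.31/8.73×10^-3) = 0.01142 rad.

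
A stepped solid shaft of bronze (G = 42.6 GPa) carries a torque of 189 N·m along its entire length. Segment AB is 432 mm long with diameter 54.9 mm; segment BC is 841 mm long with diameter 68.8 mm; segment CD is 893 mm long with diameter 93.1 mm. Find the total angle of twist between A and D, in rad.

J_AB = π(0.0549)⁴/32 = 8.92×10^-7 m⁴; J_BC = π(0.0688)⁴/32 = 2.20×10^-6 m⁴; J_CD = π(0.0931)⁴/32 = 7.38×10^-6 m⁴.
θ = (T/G)·Σ L_i/J_i = (189.0/42.6×10⁹)·(0.432/8.92×10^-7 + 0.841/2.20×10^-6 + 0.893/7.38×10^-6) = 4.382×10^-3 rad.

0.00438 rad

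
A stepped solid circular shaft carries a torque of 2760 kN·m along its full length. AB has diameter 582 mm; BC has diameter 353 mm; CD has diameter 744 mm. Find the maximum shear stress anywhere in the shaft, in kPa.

Under the same torque, τ_max = 16T/(πd³) is largest where d is smallest — segment BC (d = 353 mm).
τ_max = 16·2.760e6/(π·(0.353)³) = 3.196×10^8 Pa.

320000 kPa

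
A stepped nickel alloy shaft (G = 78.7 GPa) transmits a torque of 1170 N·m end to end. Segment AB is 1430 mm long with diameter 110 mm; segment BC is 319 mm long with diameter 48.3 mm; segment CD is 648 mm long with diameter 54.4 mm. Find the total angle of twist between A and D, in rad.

0.0216 rad

J_AB = π(0.110)⁴/32 = 1.44×10^-5 m⁴; J_BC = π(0.0483)⁴/32 = 5.34×10^-7 m⁴; J_CD = π(0.0544)⁴/32 = 8.60×10^-7 m⁴.
θ = (T/G)·Σ L_i/J_i = (1170/78.7×10⁹)·(1.43/1.44×10^-5 + 0.319/5.34×10^-7 + 0.648/8.60×10^-7) = 0.02156 rad.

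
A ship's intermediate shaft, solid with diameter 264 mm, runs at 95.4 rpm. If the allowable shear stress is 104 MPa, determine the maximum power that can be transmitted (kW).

3750 kW

J = πd⁴/32 = π(0.264)⁴/32 = 4.769×10^-4 m⁴.
T_max = τ_allow·J/r = 1.04×10^8 × 4.769×10^-4 / 0.132 = 375700 N·m.
ω = 2π·95.4/60 = 9.990 rad/s, so P_max = T_max·ω = 3.754×10^6 W.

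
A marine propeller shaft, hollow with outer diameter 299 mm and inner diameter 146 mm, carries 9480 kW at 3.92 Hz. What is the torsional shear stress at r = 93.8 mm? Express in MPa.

ω = 2π·3.92 = 24.63 rad/s, so T = P/ω = 9480×10³ / 24.63 = 384900 N·m.
J = π(d_o⁴ − d_i⁴)/32 = π(0.299⁴ − 0.146⁴)/32 = 7.401×10^-4 m⁴.
Shear stress varies linearly with radius: τ = T·r/J = 384900 × 0.0938 / 7.401×10^-4 = 4.878×10^7 Pa.

48.8 MPa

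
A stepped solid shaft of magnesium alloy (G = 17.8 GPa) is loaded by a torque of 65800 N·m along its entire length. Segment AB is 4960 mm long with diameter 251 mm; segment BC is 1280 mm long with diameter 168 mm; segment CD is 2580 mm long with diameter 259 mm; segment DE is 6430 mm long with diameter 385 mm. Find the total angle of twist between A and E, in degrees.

J_AB = π(0.251)⁴/32 = 3.90×10^-4 m⁴; J_BC = π(0.168)⁴/32 = 7.82×10^-5 m⁴; J_CD = π(0.259)⁴/32 = 4.42×10^-4 m⁴; J_DE = π(0.385)⁴/32 = 2.16×10^-3 m⁴.
θ = (T/G)·Σ L_i/J_i = (65800/17.8×10⁹)·(4.96/3.90×10^-4 + 1.28/7.82×10^-5 + 2.58/4.42×10^-4 + 6.43/2.16×10^-3) = 0.1402 rad.

8.03°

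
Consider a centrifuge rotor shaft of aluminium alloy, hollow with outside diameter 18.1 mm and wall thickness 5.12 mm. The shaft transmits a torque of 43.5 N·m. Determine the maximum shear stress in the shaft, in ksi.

5.62 ksi

J = π(d_o⁴ − d_i⁴)/32 = π(0.0181⁴ − 0.00786⁴)/32 = 1.016×10^-8 m⁴.
τ_max = T·r/J = 43.50 × 0.00905 / 1.016×10^-8 = 3.874×10^7 Pa.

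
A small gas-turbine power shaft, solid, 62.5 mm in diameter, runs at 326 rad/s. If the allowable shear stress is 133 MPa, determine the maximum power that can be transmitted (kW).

2080 kW

J = πd⁴/32 = π(0.0625)⁴/32 = 1.498×10^-6 m⁴.
T_max = τ_allow·J/r = 1.33×10^8 × 1.498×10^-6 / 0.0312 = 6376 N·m.
ω = 326 rad/s, so P_max = T_max·ω = 2.078×10^6 W.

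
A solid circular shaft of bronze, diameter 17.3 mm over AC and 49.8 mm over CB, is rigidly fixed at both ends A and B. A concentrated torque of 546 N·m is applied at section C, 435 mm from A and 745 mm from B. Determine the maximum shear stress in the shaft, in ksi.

Compatibility: T_A·a/J_AC = T_B·b/J_CB with T_A + T_B = T₀.
J_AC = 8.79×10^-9 m⁴, J_CB = 6.04×10^-7 m⁴, so T_A = T₀·(J_AC/a)/((J_AC/a)+(J_CB/b)) = 13.29 N·m, T_B = 532.7 N·m.
τ in each portion: τ_AC = 1.31×10^7 Pa, τ_CB = 2.20×10^7 Pa; maximum is in CB.
τ_max = T_CB·r/J = 532.7·0.0249/6.04×10^-7 = 2.197×10^7 Pa.

3.19 ksi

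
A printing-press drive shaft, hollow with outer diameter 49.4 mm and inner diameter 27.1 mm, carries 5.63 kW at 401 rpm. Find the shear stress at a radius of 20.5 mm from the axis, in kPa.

ω = 2π·401/60 = 41.99 rad/s, so T = P/ω = 5.63×10³ / 41.99 = 134.1 N·m.
J = π(d_o⁴ − d_i⁴)/32 = π(0.0494⁴ − 0.0271⁴)/32 = 5.317×10^-7 m⁴.
Shear stress varies linearly with radius: τ = T·r/J = 134.1 × 0.0205 / 5.317×10^-7 = 5.169×10^6 Pa.

5170 kPa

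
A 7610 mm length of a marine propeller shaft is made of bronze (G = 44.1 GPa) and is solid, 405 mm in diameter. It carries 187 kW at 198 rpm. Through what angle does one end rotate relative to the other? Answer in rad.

ω = 2π·198/60 = 20.73 rad/s, so T = P/ω = 187×10³ / 20.73 = 9019 N·m.
J = πd⁴/32 = π(0.405)⁴/32 = 2.641×10^-3 m⁴.
θ = T·L/(G·J) = 9019 × 7.61 / (44.1×10⁹ × 2.641×10^-3) = 5.892×10^-4 rad.

5.89e-4 rad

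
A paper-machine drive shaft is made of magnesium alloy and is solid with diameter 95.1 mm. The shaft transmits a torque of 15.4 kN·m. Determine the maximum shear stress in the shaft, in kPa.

91200 kPa

J = πd⁴/32 = π(0.0951)⁴/32 = 8.030×10^-6 m⁴.
τ_max = T·r/J = 15400 × 0.0475 / 8.030×10^-6 = 9.119×10^7 Pa.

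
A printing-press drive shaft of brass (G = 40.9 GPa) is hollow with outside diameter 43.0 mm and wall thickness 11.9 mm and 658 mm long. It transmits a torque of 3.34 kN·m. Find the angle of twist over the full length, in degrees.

J = π(d_o⁴ − d_i⁴)/32 = π(0.0430⁴ − 0.0192⁴)/32 = 3.223×10^-7 m⁴.
θ = T·L/(G·J) = 3340 × 0.658 / (40.9×10⁹ × 3.223×10^-7) = 0.1667 rad.

9.55°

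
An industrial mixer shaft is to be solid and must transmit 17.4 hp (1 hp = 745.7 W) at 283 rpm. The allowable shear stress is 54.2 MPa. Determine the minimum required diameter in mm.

ω = 2π·283/60 = 29.64 rad/s, so T = P/ω = 17.4×745.7 / 29.64 = 437.8 N·m.
For a solid shaft τ_max = 16T/(πd³), so d = (16T/(π τ_allow))^(1/3) = (16·437.8/(π·5.42×10^7))^(1/3) = 0.03452 m.

34.5 mm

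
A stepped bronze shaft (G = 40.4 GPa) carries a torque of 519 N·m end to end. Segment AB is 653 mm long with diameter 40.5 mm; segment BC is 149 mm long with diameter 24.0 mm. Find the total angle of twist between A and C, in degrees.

J_AB = π(0.0405)⁴/32 = 2.64×10^-7 m⁴; J_BC = π(0.0240)⁴/32 = 3.26×10^-8 m⁴.
θ = (T/G)·Σ L_i/J_i = (519.0/40.4×10⁹)·(0.653/2.64×10^-7 + 0.149/3.26×10^-8) = 0.09053 rad.

5.19°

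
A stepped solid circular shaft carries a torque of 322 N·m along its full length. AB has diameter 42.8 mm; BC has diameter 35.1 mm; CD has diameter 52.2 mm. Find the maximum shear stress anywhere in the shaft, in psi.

5500 psi

Under the same torque, τ_max = 16T/(πd³) is largest where d is smallest — segment BC (d = 35.1 mm).
τ_max = 16·322.0/(π·(0.0351)³) = 3.792×10^7 Pa.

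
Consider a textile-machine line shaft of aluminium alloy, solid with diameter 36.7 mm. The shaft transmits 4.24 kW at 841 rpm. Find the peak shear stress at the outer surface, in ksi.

0.719 ksi

ω = 2π·841/60 = 88.07 rad/s, so T = P/ω = 4.24×10³ / 88.07 = 48.14 N·m.
J = πd⁴/32 = π(0.0367)⁴/32 = 1.781×10^-7 m⁴.
τ_max = T·r/J = 48.14 × 0.0184 / 1.781×10^-7 = 4.960×10^6 Pa.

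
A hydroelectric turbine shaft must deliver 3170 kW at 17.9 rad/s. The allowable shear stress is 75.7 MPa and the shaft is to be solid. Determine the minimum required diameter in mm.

ω = 17.9 rad/s, so T = P/ω = 3170×10³ / 17.90 = 177100 N·m.
For a solid shaft τ_max = 16T/(πd³), so d = (16T/(π τ_allow))^(1/3) = (16·177100/(π·7.57×10^7))^(1/3) = 0.2284 m.

228 mm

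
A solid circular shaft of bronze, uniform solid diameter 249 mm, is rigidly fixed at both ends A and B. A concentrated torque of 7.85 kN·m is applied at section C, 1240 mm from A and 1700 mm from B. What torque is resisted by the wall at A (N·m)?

With uniform GJ and both ends fixed, compatibility θ_AC = θ_CB gives T_A·a = T_B·b, together with T_A + T_B = T₀.
T_A = T₀·b/(a+b) = 7850·1700/2940 = 4539 N·m; T_B = 3311 N·m.

4540 N·m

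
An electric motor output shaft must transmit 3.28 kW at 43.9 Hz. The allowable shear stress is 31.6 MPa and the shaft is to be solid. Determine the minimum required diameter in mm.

ω = 2π·43.9 = 275.8 rad/s, so T = P/ω = 3.28×10³ / 275.8 = 11.89 N·m.
For a solid shaft τ_max = 16T/(πd³), so d = (16T/(π τ_allow))^(1/3) = (16·11.89/(π·3.16×10^7))^(1/3) = 0.01242 m.

12.4 mm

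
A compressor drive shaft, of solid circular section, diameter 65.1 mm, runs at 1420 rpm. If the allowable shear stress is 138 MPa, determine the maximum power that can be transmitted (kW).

1110 kW

J = πd⁴/32 = π(0.0651)⁴/32 = 1.763×10^-6 m⁴.
T_max = τ_allow·J/r = 1.38×10^8 × 1.763×10^-6 / 0.0325 = 7476 N·m.
ω = 2π·1420/60 = 148.7 rad/s, so P_max = T_max·ω = 1.112×10^6 W.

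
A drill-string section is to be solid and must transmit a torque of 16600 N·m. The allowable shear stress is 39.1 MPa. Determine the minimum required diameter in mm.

For a solid shaft τ_max = 16T/(πd³), so d = (16T/(π τ_allow))^(1/3) = (16·16600/(π·3.91×10^7))^(1/3) = 0.1293 m.

129 mm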